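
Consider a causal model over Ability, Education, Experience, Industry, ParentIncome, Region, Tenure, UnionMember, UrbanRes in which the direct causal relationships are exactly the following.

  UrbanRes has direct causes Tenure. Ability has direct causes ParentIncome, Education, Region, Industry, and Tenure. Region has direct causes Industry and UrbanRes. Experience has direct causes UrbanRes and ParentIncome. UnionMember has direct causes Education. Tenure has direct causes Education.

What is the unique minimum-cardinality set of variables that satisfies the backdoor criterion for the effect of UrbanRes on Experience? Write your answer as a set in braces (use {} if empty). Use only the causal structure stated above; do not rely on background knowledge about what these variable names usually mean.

Variables eligible for adjustment (non-descendants of UrbanRes, excluding UrbanRes and Experience): {Education, Industry, ParentIncome, Tenure, UnionMember}.
Backdoor paths from UrbanRes to Experience:
  P1: UrbanRes <- Tenure <- Education -> Ability <- ParentIncome -> Experience
  P2: UrbanRes <- Tenure -> Ability <- ParentIncome -> Experience
Each backdoor path contains an unconditioned collider, so every path is already blocked with the empty conditioning set:
  P1: blocked at collider Ability (neither it nor any descendant is in the conditioning set).
  P2: blocked at collider Ability (neither it nor any descendant is in the conditioning set).
The empty set is therefore the unique smallest valid set.

{}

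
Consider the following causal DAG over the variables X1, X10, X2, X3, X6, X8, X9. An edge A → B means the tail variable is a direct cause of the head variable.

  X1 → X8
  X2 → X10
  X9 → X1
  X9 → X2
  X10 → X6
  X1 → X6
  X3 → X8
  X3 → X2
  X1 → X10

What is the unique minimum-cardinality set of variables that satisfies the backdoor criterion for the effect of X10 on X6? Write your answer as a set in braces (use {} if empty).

{X1}

Variables eligible for adjustment (non-descendants of X10, excluding X10 and X6): {X1, X2, X3, X8, X9}.
Backdoor paths from X10 to X6:
  P1: X10 <- X1 -> X6
  P2: X10 <- X2 <- X9 -> X1 -> X6
  P3: X10 <- X2 <- X3 -> X8 <- X1 -> X6
The empty set is not sufficient: P1 (X10 <- X1 -> X6) has no collider blocking it and no conditioned non-collider, so it is open.
Try {X1}:
  P1: blocked at fork node X1 ∈ conditioning set.
  P2: blocked at chain node X1 ∈ conditioning set.
  P3: blocked at collider X8 (neither it nor any descendant is in the conditioning set).
{X1} contains no descendant of X10 and blocks every backdoor path.
No other singleton works — e.g. {X9} leaves P1 open — so {X1} is the unique smallest valid adjustment set.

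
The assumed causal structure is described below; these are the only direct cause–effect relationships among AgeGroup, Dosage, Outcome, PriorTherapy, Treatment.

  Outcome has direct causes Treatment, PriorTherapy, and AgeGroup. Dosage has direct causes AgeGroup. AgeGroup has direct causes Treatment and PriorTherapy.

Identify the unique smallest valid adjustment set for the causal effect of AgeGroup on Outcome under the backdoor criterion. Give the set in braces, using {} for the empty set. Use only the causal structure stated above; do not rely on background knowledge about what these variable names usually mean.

{PriorTherapy, Treatment}

Variables eligible for adjustment (non-descendants of AgeGroup, excluding AgeGroup and Outcome): {PriorTherapy, Treatment}.
Backdoor paths from AgeGroup to Outcome:
  P1: AgeGroup <- PriorTherapy -> Outcome
  P2: AgeGroup <- Treatment -> Outcome
The empty set is not sufficient: P1 (AgeGroup <- PriorTherapy -> Outcome) has no collider blocking it and no conditioned non-collider, so it is open.
Try {PriorTherapy, Treatment}:
  P1: blocked at fork node PriorTherapy ∈ conditioning set.
  P2: blocked at fork node Treatment ∈ conditioning set.
{PriorTherapy, Treatment} contains no descendant of AgeGroup and blocks every backdoor path.
Every element of {PriorTherapy, Treatment} is needed (dropping PriorTherapy leaves P1 open; dropping Treatment leaves P2 open), so no proper subset is valid.
Among all size-2 subsets of the eligible variables, only {PriorTherapy, Treatment} blocks every backdoor path, so it is the unique smallest valid adjustment set.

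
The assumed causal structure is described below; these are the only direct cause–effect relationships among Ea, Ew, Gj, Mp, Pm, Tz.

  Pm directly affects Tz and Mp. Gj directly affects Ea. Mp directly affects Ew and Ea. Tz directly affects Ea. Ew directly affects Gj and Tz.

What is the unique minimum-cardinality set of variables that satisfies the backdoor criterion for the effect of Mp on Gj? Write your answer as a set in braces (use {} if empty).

{}

Variables eligible for adjustment (non-descendants of Mp, excluding Mp and Gj): {Pm}.
Backdoor paths from Mp to Gj:
  P1: Mp <- Pm -> Tz <- Ew -> Gj
  P2: Mp <- Pm -> Tz -> Ea <- Gj
Each backdoor path contains an unconditioned collider, so every path is already blocked with the empty conditioning set:
  P1: blocked at collider Tz (neither it nor any descendant is in the conditioning set).
  P2: blocked at collider Ea (neither it nor any descendant is in the conditioning set).
The empty set is therefore the unique smallest valid set.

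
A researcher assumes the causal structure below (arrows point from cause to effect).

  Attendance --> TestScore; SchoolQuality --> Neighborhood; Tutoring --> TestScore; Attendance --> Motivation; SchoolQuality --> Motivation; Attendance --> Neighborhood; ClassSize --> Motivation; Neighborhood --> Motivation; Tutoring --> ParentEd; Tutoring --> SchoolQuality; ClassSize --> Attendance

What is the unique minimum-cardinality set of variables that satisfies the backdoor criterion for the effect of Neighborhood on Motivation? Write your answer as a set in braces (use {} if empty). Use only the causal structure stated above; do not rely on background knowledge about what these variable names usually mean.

{Attendance, SchoolQuality}

Variables eligible for adjustment (non-descendants of Neighborhood, excluding Neighborhood and Motivation): {Attendance, ClassSize, ParentEd, SchoolQuality, TestScore, Tutoring}.
Backdoor paths from Neighborhood to Motivation:
  P1: Neighborhood <- Attendance <- ClassSize -> Motivation
  P2: Neighborhood <- Attendance -> TestScore <- Tutoring -> SchoolQuality -> Motivation
  P3: Neighborhood <- Attendance -> Motivation
  P4: Neighborhood <- SchoolQuality <- Tutoring -> TestScore <- Attendance <- ClassSize -> Motivation
  P5: Neighborhood <- SchoolQuality <- Tutoring -> TestScore <- Attendance -> Motivation
  P6: Neighborhood <- SchoolQuality -> Motivation
The empty set is not sufficient: P1 (Neighborhood <- Attendance <- ClassSize -> Motivation) has no collider blocking it and no conditioned non-collider, so it is open.
Try {Attendance, SchoolQuality}:
  P1: blocked at chain node Attendance ∈ conditioning set.
  P2: blocked at fork node Attendance ∈ conditioning set.
  P3: blocked at fork node Attendance ∈ conditioning set.
  P4: blocked at chain node SchoolQuality ∈ conditioning set.
  P5: blocked at chain node SchoolQuality ∈ conditioning set.
  P6: blocked at fork node SchoolQuality ∈ conditioning set.
{Attendance, SchoolQuality} contains no descendant of Neighborhood and blocks every backdoor path.
Every element of {Attendance, SchoolQuality} is needed (dropping Attendance leaves P1 open; dropping SchoolQuality leaves P6 open), so no proper subset is valid.
Among all size-2 subsets of the eligible variables, only {Attendance, SchoolQuality} blocks every backdoor path, so it is the unique smallest valid adjustment set.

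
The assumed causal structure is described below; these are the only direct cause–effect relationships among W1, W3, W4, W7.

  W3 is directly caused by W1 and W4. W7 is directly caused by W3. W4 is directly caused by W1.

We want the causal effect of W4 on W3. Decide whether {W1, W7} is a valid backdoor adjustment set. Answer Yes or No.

No

Backdoor paths from W4 to W3 (paths whose first edge points into W4):
  P1: W4 <- W1 -> W3
Condition 1 (no descendant of W4 in the set): FAILS — W7 is a descendant of W4.
Condition 2 (every backdoor path blocked by {W1, W7}):
  P1: blocked at fork node W1 ∈ conditioning set.
{W1, W7} does not satisfy the backdoor criterion.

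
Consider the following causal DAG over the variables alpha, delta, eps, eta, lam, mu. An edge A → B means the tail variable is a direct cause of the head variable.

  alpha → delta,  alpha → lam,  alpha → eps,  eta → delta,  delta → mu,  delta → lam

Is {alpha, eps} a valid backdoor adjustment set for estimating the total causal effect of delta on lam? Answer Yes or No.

Yes

Backdoor paths from delta to lam (paths whose first edge points into delta):
  P1: delta <- alpha -> lam
Condition 1 (no descendant of delta in the set): holds — descendants of delta are {lam, mu}; none are in {alpha, eps}.
Condition 2 (every backdoor path blocked by {alpha, eps}):
  P1: blocked at fork node alpha ∈ conditioning set.
{alpha, eps} satisfies the backdoor criterion.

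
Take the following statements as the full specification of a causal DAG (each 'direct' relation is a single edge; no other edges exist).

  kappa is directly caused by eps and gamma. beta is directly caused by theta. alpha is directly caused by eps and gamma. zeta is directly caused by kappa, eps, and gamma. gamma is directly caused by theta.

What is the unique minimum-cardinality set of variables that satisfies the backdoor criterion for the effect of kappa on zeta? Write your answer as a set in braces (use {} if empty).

Variables eligible for adjustment (non-descendants of kappa, excluding kappa and zeta): {alpha, beta, eps, gamma, theta}.
Backdoor paths from kappa to zeta:
  P1: kappa <- eps -> alpha <- gamma -> zeta
  P2: kappa <- eps -> zeta
  P3: kappa <- gamma -> alpha <- eps -> zeta
  P4: kappa <- gamma -> zeta
The empty set is not sufficient: P2 (kappa <- eps -> zeta) has no collider blocking it and no conditioned non-collider, so it is open.
Try {eps, gamma}:
  P1: blocked at fork node eps ∈ conditioning set.
  P2: blocked at fork node eps ∈ conditioning set.
  P3: blocked at fork node gamma ∈ conditioning set.
  P4: blocked at fork node gamma ∈ conditioning set.
{eps, gamma} contains no descendant of kappa and blocks every backdoor path.
Every element of {eps, gamma} is needed (dropping eps leaves P2 open; dropping gamma leaves P4 open), so no proper subset is valid.
Among all size-2 subsets of the eligible variables, only {eps, gamma} blocks every backdoor path, so it is the unique smallest valid adjustment set.

{eps, gamma}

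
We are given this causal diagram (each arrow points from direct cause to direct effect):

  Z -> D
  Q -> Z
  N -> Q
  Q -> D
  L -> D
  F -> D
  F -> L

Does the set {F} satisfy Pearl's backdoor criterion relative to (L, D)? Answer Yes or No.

Yes

Backdoor paths from L to D (paths whose first edge points into L):
  P1: L <- F -> D
Condition 1 (no descendant of L in the set): holds — descendants of L are {D}; none are in {F}.
Condition 2 (every backdoor path blocked by {F}):
  P1: blocked at fork node F ∈ conditioning set.
{F} satisfies the backdoor criterion.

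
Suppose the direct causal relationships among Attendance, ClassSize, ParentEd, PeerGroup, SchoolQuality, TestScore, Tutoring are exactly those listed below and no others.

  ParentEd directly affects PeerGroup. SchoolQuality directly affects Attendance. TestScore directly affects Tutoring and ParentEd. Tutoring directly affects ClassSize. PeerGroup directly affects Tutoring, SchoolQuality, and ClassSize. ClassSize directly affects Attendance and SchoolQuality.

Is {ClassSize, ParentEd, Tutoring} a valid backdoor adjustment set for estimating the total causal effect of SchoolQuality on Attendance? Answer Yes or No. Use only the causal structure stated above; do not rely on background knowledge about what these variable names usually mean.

Yes

Backdoor paths from SchoolQuality to Attendance (paths whose first edge points into SchoolQuality):
  P1: SchoolQuality <- PeerGroup <- ParentEd <- TestScore -> Tutoring -> ClassSize -> Attendance
  P2: SchoolQuality <- PeerGroup -> Tutoring -> ClassSize -> Attendance
  P3: SchoolQuality <- PeerGroup -> ClassSize -> Attendance
  P4: SchoolQuality <- ClassSize -> Attendance
Condition 1 (no descendant of SchoolQuality in the set): holds — descendants of SchoolQuality are {Attendance}; none are in {ClassSize, ParentEd, Tutoring}.
Condition 2 (every backdoor path blocked by {ClassSize, ParentEd, Tutoring}):
  P1: blocked at chain node ParentEd ∈ conditioning set.
  P2: blocked at chain node Tutoring ∈ conditioning set.
  P3: blocked at chain node ClassSize ∈ conditioning set.
  P4: blocked at fork node ClassSize ∈ conditioning set.
{ClassSize, ParentEd, Tutoring} satisfies the backdoor criterion.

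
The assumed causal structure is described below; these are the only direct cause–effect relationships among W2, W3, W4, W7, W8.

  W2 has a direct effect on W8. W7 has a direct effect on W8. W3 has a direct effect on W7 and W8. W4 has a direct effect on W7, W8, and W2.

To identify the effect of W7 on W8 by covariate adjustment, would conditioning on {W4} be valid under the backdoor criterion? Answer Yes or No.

No

Backdoor paths from W7 to W8 (paths whose first edge points into W7):
  P1: W7 <- W3 -> W8
  P2: W7 <- W4 -> W2 -> W8
  P3: W7 <- W4 -> W8
Condition 1 (no descendant of W7 in the set): holds — descendants of W7 are {W8}; none are in {W4}.
Condition 2 (every backdoor path blocked by {W4}):
  P1: open — no interior node is in the conditioning set.
  P2: blocked at fork node W4 ∈ conditioning set.
  P3: blocked at fork node W4 ∈ conditioning set.
{W4} does not satisfy the backdoor criterion.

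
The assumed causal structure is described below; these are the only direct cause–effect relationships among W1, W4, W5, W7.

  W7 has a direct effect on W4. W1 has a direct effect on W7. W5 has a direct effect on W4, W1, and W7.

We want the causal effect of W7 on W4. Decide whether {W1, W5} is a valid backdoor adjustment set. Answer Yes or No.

Backdoor paths from W7 to W4 (paths whose first edge points into W7):
  P1: W7 <- W5 -> W4
  P2: W7 <- W1 <- W5 -> W4
Condition 1 (no descendant of W7 in the set): holds — descendants of W7 are {W4}; none are in {W1, W5}.
Condition 2 (every backdoor path blocked by {W1, W5}):
  P1: blocked at fork node W5 ∈ conditioning set.
  P2: blocked at chain node W1 ∈ conditioning set.
{W1, W5} satisfies the backdoor criterion.

Yes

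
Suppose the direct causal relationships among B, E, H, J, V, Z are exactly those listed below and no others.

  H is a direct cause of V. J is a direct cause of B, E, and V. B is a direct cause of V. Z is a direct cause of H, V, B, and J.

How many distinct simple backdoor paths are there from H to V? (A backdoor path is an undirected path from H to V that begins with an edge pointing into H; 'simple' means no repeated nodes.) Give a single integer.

5

A backdoor path from H to V is any simple undirected path whose first edge points into H (i.e. leaves H via a parent).
Parents of H: {Z}.
Enumerating:
  P1: H <- Z -> J -> B -> V
  P2: H <- Z -> J -> V
  P3: H <- Z -> B <- J -> V
  P4: H <- Z -> B -> V
  P5: H <- Z -> V
That exhausts the simple backdoor paths. Count: 5.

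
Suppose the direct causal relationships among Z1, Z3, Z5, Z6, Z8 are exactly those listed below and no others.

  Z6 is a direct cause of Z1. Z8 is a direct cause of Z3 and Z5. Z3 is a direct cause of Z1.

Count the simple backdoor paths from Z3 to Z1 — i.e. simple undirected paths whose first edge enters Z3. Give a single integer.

0

A backdoor path from Z3 to Z1 is any simple undirected path whose first edge points into Z3 (i.e. leaves Z3 via a parent).
Parents of Z3: {Z8}.
No simple path from any parent of Z3 reaches Z1 without revisiting Z3, so there are no backdoor paths.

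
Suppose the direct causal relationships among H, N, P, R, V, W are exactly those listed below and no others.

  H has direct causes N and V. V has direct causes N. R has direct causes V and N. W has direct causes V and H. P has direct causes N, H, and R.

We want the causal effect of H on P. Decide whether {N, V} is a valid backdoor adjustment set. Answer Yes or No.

Yes

Backdoor paths from H to P (paths whose first edge points into H):
  P1: H <- N -> V -> R -> P
  P2: H <- N -> R -> P
  P3: H <- N -> P
  P4: H <- V <- N -> R -> P
  P5: H <- V <- N -> P
  P6: H <- V -> R <- N -> P
  P7: H <- V -> R -> P
Condition 1 (no descendant of H in the set): holds — descendants of H are {P, W}; none are in {N, V}.
Condition 2 (every backdoor path blocked by {N, V}):
  P1: blocked at fork node N ∈ conditioning set.
  P2: blocked at fork node N ∈ conditioning set.
  P3: blocked at fork node N ∈ conditioning set.
  P4: blocked at chain node V ∈ conditioning set.
  P5: blocked at chain node V ∈ conditioning set.
  P6: blocked at fork node V ∈ conditioning set.
  P7: blocked at fork node V ∈ conditioning set.
{N, V} satisfies the backdoor criterion.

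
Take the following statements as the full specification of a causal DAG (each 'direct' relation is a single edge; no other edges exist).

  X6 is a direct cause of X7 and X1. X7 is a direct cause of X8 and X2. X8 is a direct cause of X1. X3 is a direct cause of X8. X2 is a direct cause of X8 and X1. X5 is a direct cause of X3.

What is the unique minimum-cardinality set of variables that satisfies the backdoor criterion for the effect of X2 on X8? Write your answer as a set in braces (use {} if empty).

Variables eligible for adjustment (non-descendants of X2, excluding X2 and X8): {X3, X5, X6, X7}.
Backdoor paths from X2 to X8:
  P1: X2 <- X7 <- X6 -> X1 <- X8
  P2: X2 <- X7 -> X8
The empty set is not sufficient: P2 (X2 <- X7 -> X8) has no collider blocking it and no conditioned non-collider, so it is open.
Try {X7}:
  P1: blocked at chain node X7 ∈ conditioning set.
  P2: blocked at fork node X7 ∈ conditioning set.
{X7} contains no descendant of X2 and blocks every backdoor path.
No other singleton works — e.g. {X6} leaves P2 open — so {X7} is the unique smallest valid adjustment set.

{X7}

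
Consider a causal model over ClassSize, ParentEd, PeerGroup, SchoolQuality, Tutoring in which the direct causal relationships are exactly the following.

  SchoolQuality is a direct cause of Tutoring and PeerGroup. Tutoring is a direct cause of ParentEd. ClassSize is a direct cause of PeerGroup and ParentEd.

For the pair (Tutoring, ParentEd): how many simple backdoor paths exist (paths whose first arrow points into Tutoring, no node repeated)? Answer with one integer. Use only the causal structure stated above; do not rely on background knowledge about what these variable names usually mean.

1

A backdoor path from Tutoring to ParentEd is any simple undirected path whose first edge points into Tutoring (i.e. leaves Tutoring via a parent).
Parents of Tutoring: {SchoolQuality}.
Enumerating:
  P1: Tutoring <- SchoolQuality -> PeerGroup <- ClassSize -> ParentEd
That exhausts the simple backdoor paths. Count: 1.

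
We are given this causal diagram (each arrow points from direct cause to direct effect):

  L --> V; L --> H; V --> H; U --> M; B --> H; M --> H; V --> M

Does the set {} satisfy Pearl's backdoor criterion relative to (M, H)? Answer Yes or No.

No

Backdoor paths from M to H (paths whose first edge points into M):
  P1: M <- V <- L -> H
  P2: M <- V -> H
Condition 1 (no descendant of M in the set): holds — descendants of M are {H}; none are in {}.
Condition 2 (every backdoor path blocked by {}):
  P1: open — no interior node is in the conditioning set.
  P2: open — no interior node is in the conditioning set.
{} does not satisfy the backdoor criterion.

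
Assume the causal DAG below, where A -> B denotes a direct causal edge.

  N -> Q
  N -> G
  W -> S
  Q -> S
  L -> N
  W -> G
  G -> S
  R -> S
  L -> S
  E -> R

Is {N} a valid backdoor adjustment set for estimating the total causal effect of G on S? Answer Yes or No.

No

Backdoor paths from G to S (paths whose first edge points into G):
  P1: G <- W -> S
  P2: G <- N <- L -> S
  P3: G <- N -> Q -> S
Condition 1 (no descendant of G in the set): holds — descendants of G are {S}; none are in {N}.
Condition 2 (every backdoor path blocked by {N}):
  P1: open — no interior node is in the conditioning set.
  P2: blocked at chain node N ∈ conditioning set.
  P3: blocked at fork node N ∈ conditioning set.
{N} does not satisfy the backdoor criterion.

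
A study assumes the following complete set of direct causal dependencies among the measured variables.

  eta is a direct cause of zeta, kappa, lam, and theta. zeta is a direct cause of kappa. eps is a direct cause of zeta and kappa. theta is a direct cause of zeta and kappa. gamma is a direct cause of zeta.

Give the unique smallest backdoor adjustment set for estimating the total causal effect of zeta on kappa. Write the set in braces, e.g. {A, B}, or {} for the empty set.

{eps, eta, theta}

Variables eligible for adjustment (non-descendants of zeta, excluding zeta and kappa): {eps, eta, gamma, lam, theta}.
Backdoor paths from zeta to kappa:
  P1: zeta <- eps -> kappa
  P2: zeta <- eta -> theta -> kappa
  P3: zeta <- eta -> kappa
  P4: zeta <- theta <- eta -> kappa
  P5: zeta <- theta -> kappa
The empty set is not sufficient: P1 (zeta <- eps -> kappa) has no collider blocking it and no conditioned non-collider, so it is open.
Try {eps, eta, theta}:
  P1: blocked at fork node eps ∈ conditioning set.
  P2: blocked at fork node eta ∈ conditioning set.
  P3: blocked at fork node eta ∈ conditioning set.
  P4: blocked at chain node theta ∈ conditioning set.
  P5: blocked at fork node theta ∈ conditioning set.
{eps, eta, theta} contains no descendant of zeta and blocks every backdoor path.
Every element of {eps, eta, theta} is needed (dropping eps leaves P1 open; dropping eta leaves P3 open; dropping theta leaves P5 open), so no proper subset is valid.
Among all size-3 subsets of the eligible variables, only {eps, eta, theta} blocks every backdoor path, so it is the unique smallest valid adjustment set.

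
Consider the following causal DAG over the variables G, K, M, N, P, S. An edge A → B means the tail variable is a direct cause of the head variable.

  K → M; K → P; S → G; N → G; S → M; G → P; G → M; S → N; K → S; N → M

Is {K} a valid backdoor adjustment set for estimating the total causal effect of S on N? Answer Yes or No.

Backdoor paths from S to N (paths whose first edge points into S):
  P1: S <- K -> M <- N
  P2: S <- K -> M <- G <- N
  P3: S <- K -> P <- G <- N
  P4: S <- K -> P <- G -> M <- N
Condition 1 (no descendant of S in the set): holds — descendants of S are {G, M, N, P}; none are in {K}.
Condition 2 (every backdoor path blocked by {K}):
  P1: blocked at fork node K ∈ conditioning set.
  P2: blocked at fork node K ∈ conditioning set.
  P3: blocked at fork node K ∈ conditioning set.
  P4: blocked at fork node K ∈ conditioning set.
{K} satisfies the backdoor criterion.

Yes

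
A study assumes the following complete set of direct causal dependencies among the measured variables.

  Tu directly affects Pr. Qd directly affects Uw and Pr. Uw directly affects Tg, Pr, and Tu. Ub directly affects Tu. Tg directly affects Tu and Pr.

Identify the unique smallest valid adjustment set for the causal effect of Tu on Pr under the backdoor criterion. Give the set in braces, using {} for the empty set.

Variables eligible for adjustment (non-descendants of Tu, excluding Tu and Pr): {Qd, Tg, Ub, Uw}.
Backdoor paths from Tu to Pr:
  P1: Tu <- Uw <- Qd -> Pr
  P2: Tu <- Uw -> Tg -> Pr
  P3: Tu <- Uw -> Pr
  P4: Tu <- Tg <- Uw <- Qd -> Pr
  P5: Tu <- Tg <- Uw -> Pr
  P6: Tu <- Tg -> Pr
The empty set is not sufficient: P1 (Tu <- Uw <- Qd -> Pr) has no collider blocking it and no conditioned non-collider, so it is open.
Try {Tg, Uw}:
  P1: blocked at chain node Uw ∈ conditioning set.
  P2: blocked at fork node Uw ∈ conditioning set.
  P3: blocked at fork node Uw ∈ conditioning set.
  P4: blocked at chain node Tg ∈ conditioning set.
  P5: blocked at chain node Tg ∈ conditioning set.
  P6: blocked at fork node Tg ∈ conditioning set.
{Tg, Uw} contains no descendant of Tu and blocks every backdoor path.
Every element of {Tg, Uw} is needed (dropping Tg leaves P6 open; dropping Uw leaves P1 open), so no proper subset is valid.
Among all size-2 subsets of the eligible variables, only {Tg, Uw} blocks every backdoor path, so it is the unique smallest valid adjustment set.

{Tg, Uw}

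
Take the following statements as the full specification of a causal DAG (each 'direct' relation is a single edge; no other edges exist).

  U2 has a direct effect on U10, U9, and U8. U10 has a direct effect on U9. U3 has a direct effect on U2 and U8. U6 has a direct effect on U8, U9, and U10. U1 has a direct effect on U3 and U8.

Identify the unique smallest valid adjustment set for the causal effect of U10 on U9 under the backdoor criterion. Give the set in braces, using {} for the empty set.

Variables eligible for adjustment (non-descendants of U10, excluding U10 and U9): {U1, U2, U3, U6, U8}.
Backdoor paths from U10 to U9:
  P1: U10 <- U6 -> U8 <- U1 -> U3 -> U2 -> U9
  P2: U10 <- U6 -> U8 <- U3 -> U2 -> U9
  P3: U10 <- U6 -> U8 <- U2 -> U9
  P4: U10 <- U6 -> U9
  P5: U10 <- U2 <- U3 <- U1 -> U8 <- U6 -> U9
  P6: U10 <- U2 <- U3 -> U8 <- U6 -> U9
  P7: U10 <- U2 -> U8 <- U6 -> U9
  P8: U10 <- U2 -> U9
The empty set is not sufficient: P4 (U10 <- U6 -> U9) has no collider blocking it and no conditioned non-collider, so it is open.
Try {U2, U6}:
  P1: blocked at fork node U6 ∈ conditioning set.
  P2: blocked at fork node U6 ∈ conditioning set.
  P3: blocked at fork node U6 ∈ conditioning set.
  P4: blocked at fork node U6 ∈ conditioning set.
  P5: blocked at chain node U2 ∈ conditioning set.
  P6: blocked at chain node U2 ∈ conditioning set.
  P7: blocked at fork node U2 ∈ conditioning set.
  P8: blocked at fork node U2 ∈ conditioning set.
{U2, U6} contains no descendant of U10 and blocks every backdoor path.
Every element of {U2, U6} is needed (dropping U2 leaves P8 open; dropping U6 leaves P4 open), so no proper subset is valid.
Among all size-2 subsets of the eligible variables, only {U2, U6} blocks every backdoor path, so it is the unique smallest valid adjustment set.

{U2, U6}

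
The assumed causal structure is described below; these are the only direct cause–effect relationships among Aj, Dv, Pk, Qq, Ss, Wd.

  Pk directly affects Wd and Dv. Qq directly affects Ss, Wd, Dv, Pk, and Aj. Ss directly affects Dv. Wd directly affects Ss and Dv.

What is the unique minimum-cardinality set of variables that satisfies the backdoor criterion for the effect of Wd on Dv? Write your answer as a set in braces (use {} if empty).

Variables eligible for adjustment (non-descendants of Wd, excluding Wd and Dv): {Aj, Pk, Qq}.
Backdoor paths from Wd to Dv:
  P1: Wd <- Qq -> Pk -> Dv
  P2: Wd <- Qq -> Ss -> Dv
  P3: Wd <- Qq -> Dv
  P4: Wd <- Pk <- Qq -> Ss -> Dv
  P5: Wd <- Pk <- Qq -> Dv
  P6: Wd <- Pk -> Dv
The empty set is not sufficient: P1 (Wd <- Qq -> Pk -> Dv) has no collider blocking it and no conditioned non-collider, so it is open.
Try {Pk, Qq}:
  P1: blocked at fork node Qq ∈ conditioning set.
  P2: blocked at fork node Qq ∈ conditioning set.
  P3: blocked at fork node Qq ∈ conditioning set.
  P4: blocked at chain node Pk ∈ conditioning set.
  P5: blocked at chain node Pk ∈ conditioning set.
  P6: blocked at fork node Pk ∈ conditioning set.
{Pk, Qq} contains no descendant of Wd and blocks every backdoor path.
Every element of {Pk, Qq} is needed (dropping Pk leaves P6 open; dropping Qq leaves P2 open), so no proper subset is valid.
Among all size-2 subsets of the eligible variables, only {Pk, Qq} blocks every backdoor path, so it is the unique smallest valid adjustment set.

{Pk, Qq}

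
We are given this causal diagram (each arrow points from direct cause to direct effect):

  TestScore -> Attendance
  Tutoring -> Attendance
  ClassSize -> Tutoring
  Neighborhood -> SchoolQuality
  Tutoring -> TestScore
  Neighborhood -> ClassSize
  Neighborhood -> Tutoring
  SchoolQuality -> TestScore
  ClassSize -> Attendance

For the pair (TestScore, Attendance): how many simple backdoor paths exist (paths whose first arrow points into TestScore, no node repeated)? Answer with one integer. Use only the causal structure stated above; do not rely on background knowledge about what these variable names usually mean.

A backdoor path from TestScore to Attendance is any simple undirected path whose first edge points into TestScore (i.e. leaves TestScore via a parent).
Parents of TestScore: {SchoolQuality, Tutoring}.
Enumerating:
  P1: TestScore <- SchoolQuality <- Neighborhood -> ClassSize -> Tutoring -> Attendance
  P2: TestScore <- SchoolQuality <- Neighborhood -> ClassSize -> Attendance
  P3: TestScore <- SchoolQuality <- Neighborhood -> Tutoring <- ClassSize -> Attendance
  P4: TestScore <- SchoolQuality <- Neighborhood -> Tutoring -> Attendance
  P5: TestScore <- Tutoring <- Neighborhood -> ClassSize -> Attendance
  P6: TestScore <- Tutoring <- ClassSize -> Attendance
  P7: TestScore <- Tutoring -> Attendance
That exhausts the simple backdoor paths. Count: 7.

7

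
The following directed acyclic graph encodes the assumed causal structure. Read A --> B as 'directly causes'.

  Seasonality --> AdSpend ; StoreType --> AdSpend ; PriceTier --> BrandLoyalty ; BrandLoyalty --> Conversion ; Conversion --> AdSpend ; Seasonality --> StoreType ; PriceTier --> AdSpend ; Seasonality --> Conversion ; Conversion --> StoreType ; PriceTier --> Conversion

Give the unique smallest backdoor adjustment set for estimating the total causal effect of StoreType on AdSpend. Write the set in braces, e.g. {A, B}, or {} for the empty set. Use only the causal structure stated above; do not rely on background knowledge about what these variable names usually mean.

{Conversion, Seasonality}

Variables eligible for adjustment (non-descendants of StoreType, excluding StoreType and AdSpend): {BrandLoyalty, Conversion, PriceTier, Seasonality}.
Backdoor paths from StoreType to AdSpend:
  P1: StoreType <- Seasonality -> Conversion <- PriceTier -> AdSpend
  P2: StoreType <- Seasonality -> Conversion <- BrandLoyalty <- PriceTier -> AdSpend
  P3: StoreType <- Seasonality -> Conversion -> AdSpend
  P4: StoreType <- Seasonality -> AdSpend
  P5: StoreType <- Conversion <- Seasonality -> AdSpend
  P6: StoreType <- Conversion <- PriceTier -> AdSpend
  P7: StoreType <- Conversion <- BrandLoyalty <- PriceTier -> AdSpend
  P8: StoreType <- Conversion -> AdSpend
The empty set is not sufficient: P3 (StoreType <- Seasonality -> Conversion -> AdSpend) has no collider blocking it and no conditioned non-collider, so it is open.
Try {Conversion, Seasonality}:
  P1: blocked at fork node Seasonality ∈ conditioning set.
  P2: blocked at fork node Seasonality ∈ conditioning set.
  P3: blocked at fork node Seasonality ∈ conditioning set.
  P4: blocked at fork node Seasonality ∈ conditioning set.
  P5: blocked at chain node Conversion ∈ conditioning set.
  P6: blocked at chain node Conversion ∈ conditioning set.
  P7: blocked at chain node Conversion ∈ conditioning set.
  P8: blocked at fork node Conversion ∈ conditioning set.
{Conversion, Seasonality} contains no descendant of StoreType and blocks every backdoor path.
Every element of {Conversion, Seasonality} is needed (dropping Conversion leaves P6 open; dropping Seasonality leaves P1 open), so no proper subset is valid.
Among all size-2 subsets of the eligible variables, only {Conversion, Seasonality} blocks every backdoor path, so it is the unique smallest valid adjustment set.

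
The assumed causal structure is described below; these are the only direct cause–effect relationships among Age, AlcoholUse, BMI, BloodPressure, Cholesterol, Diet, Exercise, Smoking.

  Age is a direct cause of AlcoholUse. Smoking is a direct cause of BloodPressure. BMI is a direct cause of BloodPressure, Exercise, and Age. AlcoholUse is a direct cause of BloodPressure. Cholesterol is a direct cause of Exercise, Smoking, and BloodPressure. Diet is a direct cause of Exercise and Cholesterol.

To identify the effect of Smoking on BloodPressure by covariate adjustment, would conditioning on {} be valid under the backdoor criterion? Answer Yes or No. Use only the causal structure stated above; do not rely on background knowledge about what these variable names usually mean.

Backdoor paths from Smoking to BloodPressure (paths whose first edge points into Smoking):
  P1: Smoking <- Cholesterol <- Diet -> Exercise <- BMI -> Age -> AlcoholUse -> BloodPressure
  P2: Smoking <- Cholesterol <- Diet -> Exercise <- BMI -> BloodPressure
  P3: Smoking <- Cholesterol -> Exercise <- BMI -> Age -> AlcoholUse -> BloodPressure
  P4: Smoking <- Cholesterol -> Exercise <- BMI -> BloodPressure
  P5: Smoking <- Cholesterol -> BloodPressure
Condition 1 (no descendant of Smoking in the set): holds — descendants of Smoking are {BloodPressure}; none are in {}.
Condition 2 (every backdoor path blocked by {}):
  P1: blocked at collider Exercise (neither it nor any descendant is in the conditioning set).
  P2: blocked at collider Exercise (neither it nor any descendant is in the conditioning set).
  P3: blocked at collider Exercise (neither it nor any descendant is in the conditioning set).
  P4: blocked at collider Exercise (neither it nor any descendant is in the conditioning set).
  P5: open — no interior node is in the conditioning set.
{} does not satisfy the backdoor criterion.

No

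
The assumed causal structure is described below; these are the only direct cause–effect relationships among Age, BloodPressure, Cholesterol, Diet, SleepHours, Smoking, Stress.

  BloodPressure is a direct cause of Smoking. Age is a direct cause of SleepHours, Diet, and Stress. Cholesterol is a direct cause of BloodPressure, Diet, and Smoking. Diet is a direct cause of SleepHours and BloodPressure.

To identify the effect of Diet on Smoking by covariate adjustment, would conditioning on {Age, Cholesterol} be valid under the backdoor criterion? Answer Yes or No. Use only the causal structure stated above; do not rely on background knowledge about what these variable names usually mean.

Backdoor paths from Diet to Smoking (paths whose first edge points into Diet):
  P1: Diet <- Cholesterol -> BloodPressure -> Smoking
  P2: Diet <- Cholesterol -> Smoking
Condition 1 (no descendant of Diet in the set): holds — descendants of Diet are {BloodPressure, SleepHours, Smoking}; none are in {Age, Cholesterol}.
Condition 2 (every backdoor path blocked by {Age, Cholesterol}):
  P1: blocked at fork node Cholesterol ∈ conditioning set.
  P2: blocked at fork node Cholesterol ∈ conditioning set.
{Age, Cholesterol} satisfies the backdoor criterion.

Yes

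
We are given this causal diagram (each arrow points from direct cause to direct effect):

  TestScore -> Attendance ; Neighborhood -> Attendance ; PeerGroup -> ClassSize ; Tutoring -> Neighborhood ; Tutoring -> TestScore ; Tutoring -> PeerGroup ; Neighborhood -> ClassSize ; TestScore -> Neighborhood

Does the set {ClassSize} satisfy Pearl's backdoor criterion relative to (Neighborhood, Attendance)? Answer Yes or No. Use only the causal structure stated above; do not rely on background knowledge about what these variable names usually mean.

Backdoor paths from Neighborhood to Attendance (paths whose first edge points into Neighborhood):
  P1: Neighborhood <- Tutoring -> TestScore -> Attendance
  P2: Neighborhood <- TestScore -> Attendance
Condition 1 (no descendant of Neighborhood in the set): FAILS — ClassSize is a descendant of Neighborhood.
Condition 2 (every backdoor path blocked by {ClassSize}):
  P1: open — no interior node is in the conditioning set.
  P2: open — no interior node is in the conditioning set.
{ClassSize} does not satisfy the backdoor criterion.

No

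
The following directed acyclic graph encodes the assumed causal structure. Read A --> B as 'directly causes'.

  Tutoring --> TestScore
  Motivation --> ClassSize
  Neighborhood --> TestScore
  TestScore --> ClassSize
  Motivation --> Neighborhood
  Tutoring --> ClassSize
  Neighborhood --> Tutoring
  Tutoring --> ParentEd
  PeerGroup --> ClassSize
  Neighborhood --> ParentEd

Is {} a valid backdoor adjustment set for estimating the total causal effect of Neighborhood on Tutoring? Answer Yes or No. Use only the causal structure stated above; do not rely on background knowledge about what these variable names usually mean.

Backdoor paths from Neighborhood to Tutoring (paths whose first edge points into Neighborhood):
  P1: Neighborhood <- Motivation -> ClassSize <- Tutoring
  P2: Neighborhood <- Motivation -> ClassSize <- TestScore <- Tutoring
Condition 1 (no descendant of Neighborhood in the set): holds — descendants of Neighborhood are {ClassSize, ParentEd, TestScore, Tutoring}; none are in {}.
Condition 2 (every backdoor path blocked by {}):
  P1: blocked at collider ClassSize (neither it nor any descendant is in the conditioning set).
  P2: blocked at collider ClassSize (neither it nor any descendant is in the conditioning set).
{} satisfies the backdoor criterion.

Yes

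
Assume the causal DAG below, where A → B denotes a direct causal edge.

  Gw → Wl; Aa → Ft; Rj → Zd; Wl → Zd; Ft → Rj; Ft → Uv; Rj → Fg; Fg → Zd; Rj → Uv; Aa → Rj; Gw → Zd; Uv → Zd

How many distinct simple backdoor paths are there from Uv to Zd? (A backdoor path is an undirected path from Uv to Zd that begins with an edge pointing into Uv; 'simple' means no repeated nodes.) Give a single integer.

A backdoor path from Uv to Zd is any simple undirected path whose first edge points into Uv (i.e. leaves Uv via a parent).
Parents of Uv: {Ft, Rj}.
Enumerating:
  P1: Uv <- Ft <- Aa -> Rj -> Fg -> Zd
  P2: Uv <- Ft <- Aa -> Rj -> Zd
  P3: Uv <- Ft -> Rj -> Fg -> Zd
  P4: Uv <- Ft -> Rj -> Zd
  P5: Uv <- Rj -> Fg -> Zd
  P6: Uv <- Rj -> Zd
That exhausts the simple backdoor paths. Count: 6.

6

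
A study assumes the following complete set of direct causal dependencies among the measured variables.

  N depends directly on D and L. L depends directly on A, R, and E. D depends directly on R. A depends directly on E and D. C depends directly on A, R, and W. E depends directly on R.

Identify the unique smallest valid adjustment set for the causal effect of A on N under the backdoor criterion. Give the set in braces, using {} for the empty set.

Variables eligible for adjustment (non-descendants of A, excluding A and N): {D, E, R, W}.
Backdoor paths from A to N:
  P1: A <- E <- R -> D -> N
  P2: A <- E <- R -> L -> N
  P3: A <- E -> L <- R -> D -> N
  P4: A <- E -> L -> N
  P5: A <- D <- R -> E -> L -> N
  P6: A <- D <- R -> L -> N
  P7: A <- D -> N
The empty set is not sufficient: P1 (A <- E <- R -> D -> N) has no collider blocking it and no conditioned non-collider, so it is open.
Try {D, E}:
  P1: blocked at chain node E ∈ conditioning set.
  P2: blocked at chain node E ∈ conditioning set.
  P3: blocked at fork node E ∈ conditioning set.
  P4: blocked at fork node E ∈ conditioning set.
  P5: blocked at chain node D ∈ conditioning set.
  P6: blocked at chain node D ∈ conditioning set.
  P7: blocked at fork node D ∈ conditioning set.
{D, E} contains no descendant of A and blocks every backdoor path.
Every element of {D, E} is needed (dropping D leaves P6 open; dropping E leaves P2 open), so no proper subset is valid.
Among all size-2 subsets of the eligible variables, only {D, E} blocks every backdoor path, so it is the unique smallest valid adjustment set.

{D, E}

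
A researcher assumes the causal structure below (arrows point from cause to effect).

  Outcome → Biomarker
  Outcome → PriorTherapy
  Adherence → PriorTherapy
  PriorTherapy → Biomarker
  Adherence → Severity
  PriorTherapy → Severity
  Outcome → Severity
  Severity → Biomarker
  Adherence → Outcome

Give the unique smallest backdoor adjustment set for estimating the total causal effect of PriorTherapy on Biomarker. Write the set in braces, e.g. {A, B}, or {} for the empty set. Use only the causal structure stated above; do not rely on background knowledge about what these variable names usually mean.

{Adherence, Outcome}

Variables eligible for adjustment (non-descendants of PriorTherapy, excluding PriorTherapy and Biomarker): {Adherence, Outcome}.
Backdoor paths from PriorTherapy to Biomarker:
  P1: PriorTherapy <- Adherence -> Outcome -> Severity -> Biomarker
  P2: PriorTherapy <- Adherence -> Outcome -> Biomarker
  P3: PriorTherapy <- Adherence -> Severity <- Outcome -> Biomarker
  P4: PriorTherapy <- Adherence -> Severity -> Biomarker
  P5: PriorTherapy <- Outcome <- Adherence -> Severity -> Biomarker
  P6: PriorTherapy <- Outcome -> Severity -> Biomarker
  P7: PriorTherapy <- Outcome -> Biomarker
The empty set is not sufficient: P1 (PriorTherapy <- Adherence -> Outcome -> Severity -> Biomarker) has no collider blocking it and no conditioned non-collider, so it is open.
Try {Adherence, Outcome}:
  P1: blocked at fork node Adherence ∈ conditioning set.
  P2: blocked at fork node Adherence ∈ conditioning set.
  P3: blocked at fork node Adherence ∈ conditioning set.
  P4: blocked at fork node Adherence ∈ conditioning set.
  P5: blocked at chain node Outcome ∈ conditioning set.
  P6: blocked at fork node Outcome ∈ conditioning set.
  P7: blocked at fork node Outcome ∈ conditioning set.
{Adherence, Outcome} contains no descendant of PriorTherapy and blocks every backdoor path.
Every element of {Adherence, Outcome} is needed (dropping Adherence leaves P4 open; dropping Outcome leaves P6 open), so no proper subset is valid.
Among all size-2 subsets of the eligible variables, only {Adherence, Outcome} blocks every backdoor path, so it is the unique smallest valid adjustment set.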